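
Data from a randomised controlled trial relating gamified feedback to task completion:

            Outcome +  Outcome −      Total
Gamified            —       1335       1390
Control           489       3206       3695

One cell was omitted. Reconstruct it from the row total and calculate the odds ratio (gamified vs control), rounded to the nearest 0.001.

The missing cell is in the exposed row: 1390 − 1335 = 55.
So a = 55, b = 1335, c = 489, d = 3206.
OR = (a·d)/(b·c) = (55 × 3206) / (1335 × 489) = 176330 / 652815 = 0.27011

0.270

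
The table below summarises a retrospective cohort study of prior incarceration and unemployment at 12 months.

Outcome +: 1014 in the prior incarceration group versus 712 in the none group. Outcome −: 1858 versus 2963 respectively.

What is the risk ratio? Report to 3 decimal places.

1.822

From the description: a = 1014, b = 1858, c = 712, d = 2963.
Risk in exposed = 1014/2872 = 0.35306; risk in unexposed = 712/3675 = 0.19374.
RR = 0.35306 / 0.19374 = 1.82235
The risk among the exposed is 1.82 times that among the unexposed.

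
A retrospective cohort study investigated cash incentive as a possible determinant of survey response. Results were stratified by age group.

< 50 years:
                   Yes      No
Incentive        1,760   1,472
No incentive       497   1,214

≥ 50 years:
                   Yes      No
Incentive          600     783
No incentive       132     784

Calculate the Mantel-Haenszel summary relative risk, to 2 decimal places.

RR_MH = Σ(aᵢ·n₀ᵢ/nᵢ) / Σ(cᵢ·n₁ᵢ/nᵢ), with n₁ᵢ = aᵢ+bᵢ (exposed), n₀ᵢ = cᵢ+dᵢ (unexposed), nᵢ = n₁ᵢ+n₀ᵢ.
Stratum 1 (< 50 years): n₁ = 3232, n₀ = 1711, n = 4943; a·n₀/n = 1760·1711/4943 = 609.2171; c·n₁/n = 497·3232/4943 = 324.9654
Stratum 2 (≥ 50 years): n₁ = 1383, n₀ = 916, n = 2299; a·n₀/n = 600·916/2299 = 239.0605; c·n₁/n = 132·1383/2299 = 79.4067
RR_MH = (609.2171 + 239.0605) / (324.9654 + 79.4067) = 848.2775 / 404.3721 = 2.09776

2.10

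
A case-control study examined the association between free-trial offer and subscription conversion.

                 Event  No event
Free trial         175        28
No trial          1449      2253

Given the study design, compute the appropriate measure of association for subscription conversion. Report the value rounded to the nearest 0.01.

9.72

Cells: a = 175, b = 28, c = 1449, d = 2253.
This is a case-control study: participants were sampled on outcome status, so risks in the source population cannot be estimated directly — relative risk is not valid here. The odds ratio is the appropriate measure.
OR = (a·d)/(b·c) = (175 × 2253) / (28 × 1449) = 394275 / 40572 = 9.71791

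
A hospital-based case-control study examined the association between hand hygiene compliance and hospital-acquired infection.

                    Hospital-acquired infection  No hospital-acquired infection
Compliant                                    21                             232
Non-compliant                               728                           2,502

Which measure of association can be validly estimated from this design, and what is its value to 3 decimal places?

Cells: a = 21, b = 232, c = 728, d = 2502.
This is a hospital-based case-control study: participants were sampled on outcome status, so risks in the source population cannot be estimated directly — relative risk is not valid here. The odds ratio is the appropriate measure.
OR = (a·d)/(b·c) = (21 × 2502) / (232 × 728) = 52542 / 168896 = 0.31109

0.311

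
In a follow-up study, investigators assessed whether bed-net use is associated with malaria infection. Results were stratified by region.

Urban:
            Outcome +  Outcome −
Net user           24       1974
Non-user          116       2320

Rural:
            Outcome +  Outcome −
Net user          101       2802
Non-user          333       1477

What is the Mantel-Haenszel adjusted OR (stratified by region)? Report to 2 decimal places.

0.18

OR_MH = Σ(aᵢdᵢ/nᵢ) / Σ(bᵢcᵢ/nᵢ), where nᵢ is the stratum total.
Stratum 1 (Urban): n = 4434; a·d/n = 24·2320/4434 = 12.5575; b·c/n = 1974·116/4434 = 51.6428
Stratum 2 (Rural): n = 4713; a·d/n = 101·1477/4713 = 31.6522; b·c/n = 2802·333/4713 = 197.9771
OR_MH = (12.5575 + 31.6522) / (51.6428 + 197.9771) = 44.2097 / 249.6198 = 0.17711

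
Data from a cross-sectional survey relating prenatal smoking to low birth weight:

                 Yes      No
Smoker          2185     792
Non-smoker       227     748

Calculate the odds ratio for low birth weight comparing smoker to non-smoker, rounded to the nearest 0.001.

Cells: a = 2185, b = 792, c = 227, d = 748.
OR = (a·d)/(b·c) = (2185 × 748) / (792 × 227) = 1634380 / 179784 = 9.09080
The odds of low birth weight are about 9.09 times as high in the smoker group.

9.091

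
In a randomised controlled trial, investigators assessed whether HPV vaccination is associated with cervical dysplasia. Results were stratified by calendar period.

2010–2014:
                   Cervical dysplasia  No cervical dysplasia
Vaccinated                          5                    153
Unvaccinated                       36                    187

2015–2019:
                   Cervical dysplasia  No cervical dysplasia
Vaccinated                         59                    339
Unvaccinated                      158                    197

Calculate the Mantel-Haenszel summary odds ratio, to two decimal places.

OR_MH = Σ(aᵢdᵢ/nᵢ) / Σ(bᵢcᵢ/nᵢ), where nᵢ is the stratum total.
Stratum 1 (2010–2014): n = 381; a·d/n = 5·187/381 = 2.4541; b·c/n = 153·36/381 = 14.4567
Stratum 2 (2015–2019): n = 753; a·d/n = 59·197/753 = 15.4356; b·c/n = 339·158/753 = 71.1315
OR_MH = (2.4541 + 15.4356) / (14.4567 + 71.1315) = 17.8897 / 85.5882 = 0.20902

0.21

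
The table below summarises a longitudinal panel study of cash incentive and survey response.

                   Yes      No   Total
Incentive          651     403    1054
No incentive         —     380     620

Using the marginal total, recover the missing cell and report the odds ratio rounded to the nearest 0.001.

2.558

The missing cell is in the unexposed row: 620 − 380 = 240.
So a = 651, b = 403, c = 240, d = 380.
OR = (a·d)/(b·c) = (651 × 380) / (403 × 240) = 247380 / 96720 = 2.55769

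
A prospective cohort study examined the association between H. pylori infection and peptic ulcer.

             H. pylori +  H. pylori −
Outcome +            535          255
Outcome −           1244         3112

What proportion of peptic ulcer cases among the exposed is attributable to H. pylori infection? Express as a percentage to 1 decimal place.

Reading the table with exposure as columns: a = 535 (H. pylori +, case), b = 1244 (H. pylori +, non-case), c = 255 (H. pylori −, case), d = 3112.
Risk in exposed = 535/1779 = 0.30073; risk in unexposed = 255/3367 = 0.07574.
RR = 0.30073/0.07574 = 3.97083
AR% = (RR − 1)/RR × 100 = (3.97083 − 1)/3.97083 × 100 = 74.8163%

74.8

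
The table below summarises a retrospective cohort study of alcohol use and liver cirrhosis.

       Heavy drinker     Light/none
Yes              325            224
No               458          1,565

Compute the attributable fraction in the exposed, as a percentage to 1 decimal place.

69.8

Reading the table with exposure as columns: a = 325 (Heavy drinker, case), b = 458 (Heavy drinker, non-case), c = 224 (Light/none, case), d = 1565.
Risk in exposed = 325/783 = 0.41507; risk in unexposed = 224/1789 = 0.12521.
RR = 0.41507/0.12521 = 3.31500
AR% = (RR − 1)/RR × 100 = (3.31500 − 1)/3.31500 × 100 = 69.8341%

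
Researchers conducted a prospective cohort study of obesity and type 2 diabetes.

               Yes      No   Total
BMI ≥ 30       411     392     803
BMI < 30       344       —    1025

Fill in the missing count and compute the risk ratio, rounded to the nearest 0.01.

The missing cell is in the unexposed row: 1025 − 344 = 681.
So a = 411, b = 392, c = 344, d = 681.
RR = [a/(a+b)] / [c/(c+d)] = (411/803) / (344/1025) = 0.51183/0.33561 = 1.52508

1.53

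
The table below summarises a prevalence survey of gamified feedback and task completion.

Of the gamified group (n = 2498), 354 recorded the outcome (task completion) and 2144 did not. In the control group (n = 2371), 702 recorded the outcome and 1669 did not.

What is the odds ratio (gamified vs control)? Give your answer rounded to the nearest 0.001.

0.393

From the description: a = 354, b = 2144, c = 702, d = 1669.
OR = (a·d)/(b·c) = (354 × 1669) / (2144 × 702) = 590826 / 1505088 = 0.39255
Exposure is associated with lower odds of task completion (OR = 0.39 < 1).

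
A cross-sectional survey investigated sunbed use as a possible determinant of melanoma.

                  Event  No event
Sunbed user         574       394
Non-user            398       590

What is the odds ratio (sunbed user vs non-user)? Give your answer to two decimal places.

Cells: a = 574, b = 394, c = 398, d = 590.
OR = (a·d)/(b·c) = (574 × 590) / (394 × 398) = 338660 / 156812 = 2.15966
The odds of melanoma are about 2.16 times as high in the sunbed user group.

2.16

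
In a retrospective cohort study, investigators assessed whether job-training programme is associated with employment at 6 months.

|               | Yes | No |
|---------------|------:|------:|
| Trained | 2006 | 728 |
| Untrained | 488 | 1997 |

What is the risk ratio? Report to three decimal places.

Cells: a = 2006, b = 728, c = 488, d = 1997.
Risk in exposed = 2006/2734 = 0.73372; risk in unexposed = 488/2485 = 0.19638.
RR = 0.73372 / 0.19638 = 3.73628
The risk among the exposed is 3.74 times that among the unexposed.

3.736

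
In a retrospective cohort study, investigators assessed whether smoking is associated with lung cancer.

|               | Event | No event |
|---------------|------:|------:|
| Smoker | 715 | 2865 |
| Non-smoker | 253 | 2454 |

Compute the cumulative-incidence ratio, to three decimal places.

2.137

Cells: a = 715, b = 2865, c = 253, d = 2454.
Risk in exposed = 715/3580 = 0.19972; risk in unexposed = 253/2707 = 0.09346.
RR = 0.19972 / 0.09346 = 2.13693
The risk among the exposed is 2.14 times that among the unexposed.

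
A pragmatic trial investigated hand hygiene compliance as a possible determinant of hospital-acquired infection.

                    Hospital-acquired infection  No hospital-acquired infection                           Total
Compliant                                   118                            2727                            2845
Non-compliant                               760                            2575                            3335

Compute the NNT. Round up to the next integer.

6

Risk in treated group = 118/2845 = 0.04148; risk in control = 760/3335 = 0.22789.
Absolute risk reduction = 0.22789 − 0.04148 = 0.18641
NNT = 1 / ARR = 1 / 0.18641 = 5.365 → round up → 6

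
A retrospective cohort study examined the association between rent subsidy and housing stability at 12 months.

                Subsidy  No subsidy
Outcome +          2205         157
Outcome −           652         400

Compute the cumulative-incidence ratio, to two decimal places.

Reading the table with exposure as columns: a = 2205 (Subsidy, case), b = 652 (Subsidy, non-case), c = 157 (No subsidy, case), d = 400.
Risk in exposed = 2205/2857 = 0.77179; risk in unexposed = 157/557 = 0.28187.
RR = 0.77179 / 0.28187 = 2.73813
The risk among the exposed is 2.74 times that among the unexposed.

2.74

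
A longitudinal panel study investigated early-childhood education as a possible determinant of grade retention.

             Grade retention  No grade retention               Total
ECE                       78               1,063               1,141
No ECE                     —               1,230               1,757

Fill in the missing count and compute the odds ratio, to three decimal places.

The missing cell is in the unexposed row: 1757 − 1230 = 527.
So a = 78, b = 1063, c = 527, d = 1230.
OR = (a·d)/(b·c) = (78 × 1230) / (1063 × 527) = 95940 / 560201 = 0.17126

0.171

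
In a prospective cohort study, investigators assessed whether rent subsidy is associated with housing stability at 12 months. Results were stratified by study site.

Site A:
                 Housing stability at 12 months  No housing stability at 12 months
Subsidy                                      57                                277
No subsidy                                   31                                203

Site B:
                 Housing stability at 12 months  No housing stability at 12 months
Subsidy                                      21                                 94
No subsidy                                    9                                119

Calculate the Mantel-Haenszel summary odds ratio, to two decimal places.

OR_MH = Σ(aᵢdᵢ/nᵢ) / Σ(bᵢcᵢ/nᵢ), where nᵢ is the stratum total.
Stratum 1 (Site A): n = 568; a·d/n = 57·203/568 = 20.3715; b·c/n = 277·31/568 = 15.1180
Stratum 2 (Site B): n = 243; a·d/n = 21·119/243 = 10.2840; b·c/n = 94·9/243 = 3.4815
OR_MH = (20.3715 + 10.2840) / (15.1180 + 3.4815) = 30.6554 / 18.5994 = 1.64819

1.65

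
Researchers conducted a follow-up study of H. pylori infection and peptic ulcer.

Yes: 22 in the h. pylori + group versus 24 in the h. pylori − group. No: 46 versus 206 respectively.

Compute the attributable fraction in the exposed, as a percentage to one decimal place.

From the description: a = 22, b = 46, c = 24, d = 206.
Risk in exposed = 22/68 = 0.32353; risk in unexposed = 24/230 = 0.10435.
RR = 0.32353/0.10435 = 3.10049
AR% = (RR − 1)/RR × 100 = (3.10049 − 1)/3.10049 × 100 = 67.7470%

67.7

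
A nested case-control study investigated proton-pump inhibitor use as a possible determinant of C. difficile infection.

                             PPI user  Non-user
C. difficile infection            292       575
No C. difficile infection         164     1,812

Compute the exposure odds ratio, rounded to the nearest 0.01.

Reading the table with exposure as columns: a = 292 (PPI user, case), b = 164 (PPI user, non-case), c = 575 (Non-user, case), d = 1812.
OR = (a·d)/(b·c) = (292 × 1812) / (164 × 575) = 529104 / 94300 = 5.61086
The odds of C. difficile infection are about 5.61 times as high in the ppi user group.

5.61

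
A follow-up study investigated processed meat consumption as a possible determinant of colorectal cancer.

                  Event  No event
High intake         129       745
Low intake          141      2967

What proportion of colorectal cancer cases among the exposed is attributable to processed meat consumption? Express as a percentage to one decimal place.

Cells: a = 129, b = 745, c = 141, d = 2967.
Risk in exposed = 129/874 = 0.14760; risk in unexposed = 141/3108 = 0.04537.
RR = 0.14760/0.04537 = 3.25342
AR% = (RR − 1)/RR × 100 = (3.25342 − 1)/3.25342 × 100 = 69.2631%

69.3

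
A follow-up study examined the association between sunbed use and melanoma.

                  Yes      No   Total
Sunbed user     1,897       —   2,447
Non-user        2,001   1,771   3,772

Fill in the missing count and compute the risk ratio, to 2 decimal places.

1.46

The missing cell is in the exposed row: 2447 − 1897 = 550.
So a = 1897, b = 550, c = 2001, d = 1771.
RR = [a/(a+b)] / [c/(c+d)] = (1897/2447) / (2001/3772) = 0.77523/0.53049 = 1.46136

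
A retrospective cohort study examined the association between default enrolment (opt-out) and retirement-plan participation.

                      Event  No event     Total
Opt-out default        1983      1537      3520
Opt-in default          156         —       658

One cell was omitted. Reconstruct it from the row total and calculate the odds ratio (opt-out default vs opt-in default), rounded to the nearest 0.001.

4.152

The missing cell is in the unexposed row: 658 − 156 = 502.
So a = 1983, b = 1537, c = 156, d = 502.
OR = (a·d)/(b·c) = (1983 × 502) / (1537 × 156) = 995466 / 239772 = 4.15172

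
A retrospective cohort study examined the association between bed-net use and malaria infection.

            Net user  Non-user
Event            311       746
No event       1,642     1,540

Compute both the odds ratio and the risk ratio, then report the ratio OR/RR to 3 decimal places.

Reading the table with exposure as columns: a = 311 (Net user, case), b = 1642 (Net user, non-case), c = 746 (Non-user, case), d = 1540.
OR = (311·1540)/(1642·746) = 478940/1224932 = 0.39099
Risk in exposed = 311/1953 = 0.15924; risk in unexposed = 746/2286 = 0.32633; RR = 0.48797
OR/RR = 0.39099 / 0.48797 = 0.80126
The outcome is not rare, so the OR lies further from 1 than the RR.

0.801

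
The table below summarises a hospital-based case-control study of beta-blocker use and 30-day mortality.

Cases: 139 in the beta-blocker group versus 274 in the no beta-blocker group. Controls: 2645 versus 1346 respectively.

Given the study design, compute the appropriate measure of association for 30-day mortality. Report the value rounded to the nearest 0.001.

0.258

From the description: a = 139, b = 2645, c = 274, d = 1346.
This is a hospital-based case-control study: participants were sampled on outcome status, so risks in the source population cannot be estimated directly — relative risk is not valid here. The odds ratio is the appropriate measure.
OR = (a·d)/(b·c) = (139 × 1346) / (2645 × 274) = 187094 / 724730 = 0.25816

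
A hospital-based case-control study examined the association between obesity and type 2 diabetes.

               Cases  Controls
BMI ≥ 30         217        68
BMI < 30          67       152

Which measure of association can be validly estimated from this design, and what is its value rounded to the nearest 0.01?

7.24

Cells: a = 217, b = 68, c = 67, d = 152.
This is a hospital-based case-control study: participants were sampled on outcome status, so risks in the source population cannot be estimated directly — relative risk is not valid here. The odds ratio is the appropriate measure.
OR = (a·d)/(b·c) = (217 × 152) / (68 × 67) = 32984 / 4556 = 7.23968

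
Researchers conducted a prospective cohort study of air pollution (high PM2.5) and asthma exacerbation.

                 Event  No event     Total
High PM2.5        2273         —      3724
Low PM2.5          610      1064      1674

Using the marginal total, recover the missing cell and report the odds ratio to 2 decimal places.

2.73

The missing cell is in the exposed row: 3724 − 2273 = 1451.
So a = 2273, b = 1451, c = 610, d = 1064.
OR = (a·d)/(b·c) = (2273 × 1064) / (1451 × 610) = 2418472 / 885110 = 2.73240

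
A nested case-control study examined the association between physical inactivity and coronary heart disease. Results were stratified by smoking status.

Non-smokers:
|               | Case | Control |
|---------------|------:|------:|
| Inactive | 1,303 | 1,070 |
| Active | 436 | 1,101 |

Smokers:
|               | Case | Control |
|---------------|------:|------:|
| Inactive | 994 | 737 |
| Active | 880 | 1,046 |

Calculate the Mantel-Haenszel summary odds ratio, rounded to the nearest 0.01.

OR_MH = Σ(aᵢdᵢ/nᵢ) / Σ(bᵢcᵢ/nᵢ), where nᵢ is the stratum total.
Stratum 1 (Non-smokers): n = 3910; a·d/n = 1303·1101/3910 = 366.9061; b·c/n = 1070·436/3910 = 119.3146
Stratum 2 (Smokers): n = 3657; a·d/n = 994·1046/3657 = 284.3106; b·c/n = 737·880/3657 = 177.3476
OR_MH = (366.9061 + 284.3106) / (119.3146 + 177.3476) = 651.2168 / 296.6621 = 2.19515

2.20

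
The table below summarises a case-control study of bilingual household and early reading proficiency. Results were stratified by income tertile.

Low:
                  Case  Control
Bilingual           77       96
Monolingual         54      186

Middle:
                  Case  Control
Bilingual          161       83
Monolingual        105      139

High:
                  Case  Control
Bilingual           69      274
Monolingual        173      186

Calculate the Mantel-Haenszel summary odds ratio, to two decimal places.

1.01

OR_MH = Σ(aᵢdᵢ/nᵢ) / Σ(bᵢcᵢ/nᵢ), where nᵢ is the stratum total.
Stratum 1 (Low): n = 413; a·d/n = 77·186/413 = 34.6780; b·c/n = 96·54/413 = 12.5521
Stratum 2 (Middle): n = 488; a·d/n = 161·139/488 = 45.8586; b·c/n = 83·105/488 = 17.8586
Stratum 3 (High): n = 702; a·d/n = 69·186/702 = 18.2821; b·c/n = 274·173/702 = 67.5242
OR_MH = (34.6780 + 45.8586 + 18.2821) / (12.5521 + 17.8586 + 67.5242) = 98.8186 / 97.9349 = 1.00902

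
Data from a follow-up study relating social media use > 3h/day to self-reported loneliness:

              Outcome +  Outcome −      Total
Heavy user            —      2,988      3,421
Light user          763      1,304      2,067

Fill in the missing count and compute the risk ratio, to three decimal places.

The missing cell is in the exposed row: 3421 − 2988 = 433.
So a = 433, b = 2988, c = 763, d = 1304.
RR = [a/(a+b)] / [c/(c+d)] = (433/3421) / (763/2067) = 0.12657/0.36913 = 0.34289

0.343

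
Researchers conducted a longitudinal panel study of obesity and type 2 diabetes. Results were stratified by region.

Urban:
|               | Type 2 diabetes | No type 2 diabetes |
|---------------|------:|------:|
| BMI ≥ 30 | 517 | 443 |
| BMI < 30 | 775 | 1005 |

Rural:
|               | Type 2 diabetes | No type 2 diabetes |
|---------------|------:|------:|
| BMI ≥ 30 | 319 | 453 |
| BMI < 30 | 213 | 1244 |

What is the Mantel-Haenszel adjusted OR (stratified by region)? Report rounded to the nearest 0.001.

2.181

OR_MH = Σ(aᵢdᵢ/nᵢ) / Σ(bᵢcᵢ/nᵢ), where nᵢ is the stratum total.
Stratum 1 (Urban): n = 2740; a·d/n = 517·1005/2740 = 189.6296; b·c/n = 443·775/2740 = 125.3011
Stratum 2 (Rural): n = 2229; a·d/n = 319·1244/2229 = 178.0332; b·c/n = 453·213/2229 = 43.2880
OR_MH = (189.6296 + 178.0332) / (125.3011 + 43.2880) = 367.6628 / 168.5891 = 2.18082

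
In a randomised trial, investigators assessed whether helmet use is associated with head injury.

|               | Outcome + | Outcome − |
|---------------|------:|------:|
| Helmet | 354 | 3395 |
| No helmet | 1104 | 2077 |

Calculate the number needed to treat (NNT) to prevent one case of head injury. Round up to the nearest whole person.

4

Risk in treated group = 354/3749 = 0.09443; risk in control = 1104/3181 = 0.34706.
Absolute risk reduction = 0.34706 − 0.09443 = 0.25264
NNT = 1 / ARR = 1 / 0.25264 = 3.958 → round up → 4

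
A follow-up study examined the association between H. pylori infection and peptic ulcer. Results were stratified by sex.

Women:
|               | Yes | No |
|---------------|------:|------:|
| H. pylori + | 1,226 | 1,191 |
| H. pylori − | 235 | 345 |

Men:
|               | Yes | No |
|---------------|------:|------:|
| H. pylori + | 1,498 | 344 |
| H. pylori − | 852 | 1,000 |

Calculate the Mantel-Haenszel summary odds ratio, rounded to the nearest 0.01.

OR_MH = Σ(aᵢdᵢ/nᵢ) / Σ(bᵢcᵢ/nᵢ), where nᵢ is the stratum total.
Stratum 1 (Women): n = 2997; a·d/n = 1226·345/2997 = 141.1311; b·c/n = 1191·235/2997 = 93.3884
Stratum 2 (Men): n = 3694; a·d/n = 1498·1000/3694 = 405.5225; b·c/n = 344·852/3694 = 79.3416
OR_MH = (141.1311 + 405.5225) / (93.3884 + 79.3416) = 546.6536 / 172.7300 = 3.16479

3.16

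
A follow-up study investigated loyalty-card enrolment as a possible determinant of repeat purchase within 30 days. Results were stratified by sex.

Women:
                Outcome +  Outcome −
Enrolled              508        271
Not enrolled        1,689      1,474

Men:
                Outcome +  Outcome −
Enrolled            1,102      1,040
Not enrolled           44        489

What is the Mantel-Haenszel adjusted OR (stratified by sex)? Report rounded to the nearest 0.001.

2.938

OR_MH = Σ(aᵢdᵢ/nᵢ) / Σ(bᵢcᵢ/nᵢ), where nᵢ is the stratum total.
Stratum 1 (Women): n = 3942; a·d/n = 508·1474/3942 = 189.9523; b·c/n = 271·1689/3942 = 116.1134
Stratum 2 (Men): n = 2675; a·d/n = 1102·489/2675 = 201.4497; b·c/n = 1040·44/2675 = 17.1065
OR_MH = (189.9523 + 201.4497) / (116.1134 + 17.1065) = 391.4020 / 133.2199 = 2.93801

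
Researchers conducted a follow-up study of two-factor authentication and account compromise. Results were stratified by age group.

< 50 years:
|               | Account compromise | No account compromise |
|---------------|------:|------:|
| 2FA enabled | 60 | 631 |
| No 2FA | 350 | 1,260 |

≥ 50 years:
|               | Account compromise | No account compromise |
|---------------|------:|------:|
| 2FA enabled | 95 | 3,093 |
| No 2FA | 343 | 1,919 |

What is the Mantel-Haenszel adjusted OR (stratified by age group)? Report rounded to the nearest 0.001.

OR_MH = Σ(aᵢdᵢ/nᵢ) / Σ(bᵢcᵢ/nᵢ), where nᵢ is the stratum total.
Stratum 1 (< 50 years): n = 2301; a·d/n = 60·1260/2301 = 32.8553; b·c/n = 631·350/2301 = 95.9800
Stratum 2 (≥ 50 years): n = 5450; a·d/n = 95·1919/5450 = 33.4505; b·c/n = 3093·343/5450 = 194.6604
OR_MH = (32.8553 + 33.4505) / (95.9800 + 194.6604) = 66.3057 / 290.6404 = 0.22814

0.228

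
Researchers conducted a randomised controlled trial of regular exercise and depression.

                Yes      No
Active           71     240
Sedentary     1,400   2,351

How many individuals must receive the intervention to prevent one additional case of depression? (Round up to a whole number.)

7

Risk in treated group = 71/311 = 0.22830; risk in control = 1400/3751 = 0.37323.
Absolute risk reduction = 0.37323 − 0.22830 = 0.14494
NNT = 1 / ARR = 1 / 0.14494 = 6.900 → round up → 7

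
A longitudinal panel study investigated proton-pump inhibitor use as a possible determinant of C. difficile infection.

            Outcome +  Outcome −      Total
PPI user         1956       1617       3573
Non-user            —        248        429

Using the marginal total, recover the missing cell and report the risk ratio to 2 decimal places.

1.30

The missing cell is in the unexposed row: 429 − 248 = 181.
So a = 1956, b = 1617, c = 181, d = 248.
RR = [a/(a+b)] / [c/(c+d)] = (1956/3573) / (181/429) = 0.54744/0.42191 = 1.29752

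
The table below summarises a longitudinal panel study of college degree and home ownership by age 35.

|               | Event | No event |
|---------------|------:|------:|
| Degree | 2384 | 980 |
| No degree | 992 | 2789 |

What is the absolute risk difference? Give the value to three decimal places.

Cells: a = 2384, b = 980, c = 992, d = 2789.
Risk in exposed = 2384/3364 = 0.708680; risk in unexposed = 992/3781 = 0.262364.
Risk difference = 0.708680 − 0.262364 = 0.446316

0.446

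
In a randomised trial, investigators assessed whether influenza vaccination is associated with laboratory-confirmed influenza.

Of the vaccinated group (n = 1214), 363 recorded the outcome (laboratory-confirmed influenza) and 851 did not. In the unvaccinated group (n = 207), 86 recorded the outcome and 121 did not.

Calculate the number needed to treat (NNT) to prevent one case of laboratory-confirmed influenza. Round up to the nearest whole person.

9

Risk in treated group = 363/1214 = 0.29901; risk in control = 86/207 = 0.41546.
Absolute risk reduction = 0.41546 − 0.29901 = 0.11645
NNT = 1 / ARR = 1 / 0.11645 = 8.588 → round up → 9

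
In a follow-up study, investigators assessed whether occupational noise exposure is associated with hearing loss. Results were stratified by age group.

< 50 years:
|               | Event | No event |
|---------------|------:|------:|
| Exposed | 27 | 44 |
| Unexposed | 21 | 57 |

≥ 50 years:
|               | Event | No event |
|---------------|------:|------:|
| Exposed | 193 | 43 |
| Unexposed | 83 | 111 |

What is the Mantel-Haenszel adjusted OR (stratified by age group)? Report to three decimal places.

4.148

OR_MH = Σ(aᵢdᵢ/nᵢ) / Σ(bᵢcᵢ/nᵢ), where nᵢ is the stratum total.
Stratum 1 (< 50 years): n = 149; a·d/n = 27·57/149 = 10.3289; b·c/n = 44·21/149 = 6.2013
Stratum 2 (≥ 50 years): n = 430; a·d/n = 193·111/430 = 49.8209; b·c/n = 43·83/430 = 8.3000
OR_MH = (10.3289 + 49.8209) / (6.2013 + 8.3000) = 60.1498 / 14.5013 = 4.14788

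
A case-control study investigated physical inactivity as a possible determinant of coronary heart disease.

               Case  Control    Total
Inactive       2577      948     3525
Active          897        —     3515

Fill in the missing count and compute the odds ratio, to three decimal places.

The missing cell is in the unexposed row: 3515 − 897 = 2618.
So a = 2577, b = 948, c = 897, d = 2618.
OR = (a·d)/(b·c) = (2577 × 2618) / (948 × 897) = 6746586 / 850356 = 7.93384

7.934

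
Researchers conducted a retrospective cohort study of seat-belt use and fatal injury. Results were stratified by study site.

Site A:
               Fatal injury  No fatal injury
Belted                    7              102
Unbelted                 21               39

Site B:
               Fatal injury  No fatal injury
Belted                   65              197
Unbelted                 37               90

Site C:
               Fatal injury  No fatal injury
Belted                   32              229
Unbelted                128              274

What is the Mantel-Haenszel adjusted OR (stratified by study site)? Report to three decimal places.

OR_MH = Σ(aᵢdᵢ/nᵢ) / Σ(bᵢcᵢ/nᵢ), where nᵢ is the stratum total.
Stratum 1 (Site A): n = 169; a·d/n = 7·39/169 = 1.6154; b·c/n = 102·21/169 = 12.6746
Stratum 2 (Site B): n = 389; a·d/n = 65·90/389 = 15.0386; b·c/n = 197·37/389 = 18.7378
Stratum 3 (Site C): n = 663; a·d/n = 32·274/663 = 13.2247; b·c/n = 229·128/663 = 44.2112
OR_MH = (1.6154 + 15.0386 + 13.2247) / (12.6746 + 18.7378 + 44.2112) = 29.8787 / 75.6235 = 0.39510

0.395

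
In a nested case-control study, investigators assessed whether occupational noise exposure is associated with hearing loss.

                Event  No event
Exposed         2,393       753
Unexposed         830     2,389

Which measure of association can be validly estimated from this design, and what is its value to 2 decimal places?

9.15

Cells: a = 2393, b = 753, c = 830, d = 2389.
This is a nested case-control study: participants were sampled on outcome status, so risks in the source population cannot be estimated directly — relative risk is not valid here. The odds ratio is the appropriate measure.
OR = (a·d)/(b·c) = (2393 × 2389) / (753 × 830) = 5716877 / 624990 = 9.14715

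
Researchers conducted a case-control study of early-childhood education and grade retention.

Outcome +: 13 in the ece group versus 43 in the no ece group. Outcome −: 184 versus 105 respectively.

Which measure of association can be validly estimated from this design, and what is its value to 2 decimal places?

From the description: a = 13, b = 184, c = 43, d = 105.
This is a case-control study: participants were sampled on outcome status, so risks in the source population cannot be estimated directly — relative risk is not valid here. The odds ratio is the appropriate measure.
OR = (a·d)/(b·c) = (13 × 105) / (184 × 43) = 1365 / 7912 = 0.17252

0.17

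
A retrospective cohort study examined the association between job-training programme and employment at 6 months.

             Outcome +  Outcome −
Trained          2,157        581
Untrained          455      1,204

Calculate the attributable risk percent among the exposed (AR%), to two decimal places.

Cells: a = 2157, b = 581, c = 455, d = 1204.
Risk in exposed = 2157/2738 = 0.78780; risk in unexposed = 455/1659 = 0.27426.
RR = 0.78780/0.27426 = 2.87244
AR% = (RR − 1)/RR × 100 = (2.87244 − 1)/2.87244 × 100 = 65.1865%

65.19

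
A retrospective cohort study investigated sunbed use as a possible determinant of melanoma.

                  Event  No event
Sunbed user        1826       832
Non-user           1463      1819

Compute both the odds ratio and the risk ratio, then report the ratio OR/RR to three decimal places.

Cells: a = 1826, b = 832, c = 1463, d = 1819.
OR = (1826·1819)/(832·1463) = 3321494/1217216 = 2.72876
Risk in exposed = 1826/2658 = 0.68698; risk in unexposed = 1463/3282 = 0.44576; RR = 1.54113
OR/RR = 2.72876 / 1.54113 = 1.77062
The outcome is not rare, so the OR lies further from 1 than the RR.

1.771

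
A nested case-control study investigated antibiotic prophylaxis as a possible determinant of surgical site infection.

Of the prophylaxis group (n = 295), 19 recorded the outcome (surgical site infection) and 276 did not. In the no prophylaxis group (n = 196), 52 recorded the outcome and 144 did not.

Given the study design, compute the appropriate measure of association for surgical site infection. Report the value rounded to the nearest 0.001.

From the description: a = 19, b = 276, c = 52, d = 144.
This is a nested case-control study: participants were sampled on outcome status, so risks in the source population cannot be estimated directly — relative risk is not valid here. The odds ratio is the appropriate measure.
OR = (a·d)/(b·c) = (19 × 144) / (276 × 52) = 2736 / 14352 = 0.19064

0.191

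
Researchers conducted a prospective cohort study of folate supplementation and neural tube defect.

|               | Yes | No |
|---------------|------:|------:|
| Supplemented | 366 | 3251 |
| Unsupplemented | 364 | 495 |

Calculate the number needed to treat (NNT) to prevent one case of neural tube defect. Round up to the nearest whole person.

Risk in treated group = 366/3617 = 0.10119; risk in control = 364/859 = 0.42375.
Absolute risk reduction = 0.42375 − 0.10119 = 0.32256
NNT = 1 / ARR = 1 / 0.32256 = 3.100 → round up → 4

4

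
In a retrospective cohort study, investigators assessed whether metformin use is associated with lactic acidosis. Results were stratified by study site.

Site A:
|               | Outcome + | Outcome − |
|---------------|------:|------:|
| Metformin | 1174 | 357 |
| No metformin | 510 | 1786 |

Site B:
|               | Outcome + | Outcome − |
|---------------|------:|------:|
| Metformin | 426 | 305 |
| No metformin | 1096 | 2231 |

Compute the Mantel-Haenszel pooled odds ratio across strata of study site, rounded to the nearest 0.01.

OR_MH = Σ(aᵢdᵢ/nᵢ) / Σ(bᵢcᵢ/nᵢ), where nᵢ is the stratum total.
Stratum 1 (Site A): n = 3827; a·d/n = 1174·1786/3827 = 547.8871; b·c/n = 357·510/3827 = 47.5751
Stratum 2 (Site B): n = 4058; a·d/n = 426·2231/4058 = 234.2055; b·c/n = 305·1096/4058 = 82.3756
OR_MH = (547.8871 + 234.2055) / (47.5751 + 82.3756) = 782.0926 / 129.9507 = 6.01838

6.02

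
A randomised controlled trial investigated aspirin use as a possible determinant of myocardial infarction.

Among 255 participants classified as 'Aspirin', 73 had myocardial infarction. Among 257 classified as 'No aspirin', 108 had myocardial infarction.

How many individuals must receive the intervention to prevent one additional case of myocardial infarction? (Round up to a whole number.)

8

Risk in treated group = 73/255 = 0.28627; risk in control = 108/257 = 0.42023.
Absolute risk reduction = 0.42023 − 0.28627 = 0.13396
NNT = 1 / ARR = 1 / 0.13396 = 7.465 → round up → 8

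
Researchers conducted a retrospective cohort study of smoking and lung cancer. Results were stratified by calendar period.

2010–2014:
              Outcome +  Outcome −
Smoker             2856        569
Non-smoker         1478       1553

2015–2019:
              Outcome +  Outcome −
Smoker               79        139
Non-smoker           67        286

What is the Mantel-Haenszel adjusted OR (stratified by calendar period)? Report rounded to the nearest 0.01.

OR_MH = Σ(aᵢdᵢ/nᵢ) / Σ(bᵢcᵢ/nᵢ), where nᵢ is the stratum total.
Stratum 1 (2010–2014): n = 6456; a·d/n = 2856·1553/6456 = 687.0149; b·c/n = 569·1478/6456 = 130.2636
Stratum 2 (2015–2019): n = 571; a·d/n = 79·286/571 = 39.5692; b·c/n = 139·67/571 = 16.3100
OR_MH = (687.0149 + 39.5692) / (130.2636 + 16.3100) = 726.5840 / 146.5736 = 4.95713

4.96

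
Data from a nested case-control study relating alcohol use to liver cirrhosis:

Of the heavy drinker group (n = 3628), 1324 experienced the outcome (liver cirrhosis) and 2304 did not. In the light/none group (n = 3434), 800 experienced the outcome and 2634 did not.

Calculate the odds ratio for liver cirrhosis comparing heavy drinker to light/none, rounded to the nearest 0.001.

1.892

From the description: a = 1324, b = 2304, c = 800, d = 2634.
OR = (a·d)/(b·c) = (1324 × 2634) / (2304 × 800) = 3487416 / 1843200 = 1.89204
The odds of liver cirrhosis are about 1.89 times as high in the heavy drinker group.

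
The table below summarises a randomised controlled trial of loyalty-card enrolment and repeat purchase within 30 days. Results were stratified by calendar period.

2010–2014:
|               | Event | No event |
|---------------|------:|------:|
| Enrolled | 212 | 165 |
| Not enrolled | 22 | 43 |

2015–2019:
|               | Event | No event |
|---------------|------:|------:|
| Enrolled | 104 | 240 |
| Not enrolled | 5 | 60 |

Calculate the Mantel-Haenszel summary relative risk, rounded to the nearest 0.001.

2.077

RR_MH = Σ(aᵢ·n₀ᵢ/nᵢ) / Σ(cᵢ·n₁ᵢ/nᵢ), with n₁ᵢ = aᵢ+bᵢ (exposed), n₀ᵢ = cᵢ+dᵢ (unexposed), nᵢ = n₁ᵢ+n₀ᵢ.
Stratum 1 (2010–2014): n₁ = 377, n₀ = 65, n = 442; a·n₀/n = 212·65/442 = 31.1765; c·n₁/n = 22·377/442 = 18.7647
Stratum 2 (2015–2019): n₁ = 344, n₀ = 65, n = 409; a·n₀/n = 104·65/409 = 16.5281; c·n₁/n = 5·344/409 = 4.2054
RR_MH = (31.1765 + 16.5281) / (18.7647 + 4.2054) = 47.7046 / 22.9701 = 2.07681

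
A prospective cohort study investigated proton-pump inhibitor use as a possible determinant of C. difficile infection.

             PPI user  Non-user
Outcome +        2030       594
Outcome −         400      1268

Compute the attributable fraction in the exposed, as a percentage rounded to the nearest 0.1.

Reading the table with exposure as columns: a = 2030 (PPI user, case), b = 400 (PPI user, non-case), c = 594 (Non-user, case), d = 1268.
Risk in exposed = 2030/2430 = 0.83539; risk in unexposed = 594/1862 = 0.31901.
RR = 0.83539/0.31901 = 2.61868
AR% = (RR − 1)/RR × 100 = (2.61868 − 1)/2.61868 × 100 = 61.8129%

61.8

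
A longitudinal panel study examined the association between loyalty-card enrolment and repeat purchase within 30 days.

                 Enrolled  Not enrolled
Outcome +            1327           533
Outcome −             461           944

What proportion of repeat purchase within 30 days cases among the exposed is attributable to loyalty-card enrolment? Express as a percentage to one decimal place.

51.4

Reading the table with exposure as columns: a = 1327 (Enrolled, case), b = 461 (Enrolled, non-case), c = 533 (Not enrolled, case), d = 944.
Risk in exposed = 1327/1788 = 0.74217; risk in unexposed = 533/1477 = 0.36087.
RR = 0.74217/0.36087 = 2.05663
AR% = (RR − 1)/RR × 100 = (2.05663 − 1)/2.05663 × 100 = 51.3768%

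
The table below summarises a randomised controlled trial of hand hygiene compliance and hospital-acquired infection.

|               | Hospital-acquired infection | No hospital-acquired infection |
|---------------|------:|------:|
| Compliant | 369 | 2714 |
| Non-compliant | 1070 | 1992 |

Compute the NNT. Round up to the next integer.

Risk in treated group = 369/3083 = 0.11969; risk in control = 1070/3062 = 0.34944.
Absolute risk reduction = 0.34944 − 0.11969 = 0.22976
NNT = 1 / ARR = 1 / 0.22976 = 4.352 → round up → 5

5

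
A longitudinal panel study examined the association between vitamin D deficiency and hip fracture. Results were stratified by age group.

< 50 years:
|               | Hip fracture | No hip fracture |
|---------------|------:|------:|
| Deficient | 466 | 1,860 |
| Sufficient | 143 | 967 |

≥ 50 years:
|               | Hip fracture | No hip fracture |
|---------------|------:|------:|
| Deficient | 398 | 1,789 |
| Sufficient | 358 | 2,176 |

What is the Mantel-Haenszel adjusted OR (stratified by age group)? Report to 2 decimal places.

1.48

OR_MH = Σ(aᵢdᵢ/nᵢ) / Σ(bᵢcᵢ/nᵢ), where nᵢ is the stratum total.
Stratum 1 (< 50 years): n = 3436; a·d/n = 466·967/3436 = 131.1473; b·c/n = 1860·143/3436 = 77.4098
Stratum 2 (≥ 50 years): n = 4721; a·d/n = 398·2176/4721 = 183.4459; b·c/n = 1789·358/4721 = 135.6624
OR_MH = (131.1473 + 183.4459) / (77.4098 + 135.6624) = 314.5931 / 213.0721 = 1.47646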